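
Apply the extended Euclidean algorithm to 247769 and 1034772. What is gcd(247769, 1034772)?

1

Euclidean algorithm:
1034772 = 4*247769 + 43696
247769 = 5*43696 + 29289
43696 = 1*29289 + 14407
29289 = 2*14407 + 475
14407 = 30*475 + 157
475 = 3*157 + 4
157 = 39*4 + 1
4 = 4*1 + 0
gcd(247769, 1034772) = 1.
Working backward:
1 = 157 − 39·4
1 = −39·475 + 118·157
1 = 118·14407 − 3579·475
1 = −3579·29289 + 7276·14407
1 = 7276·43696 − 10855·29289
1 = −10855·247769 + 61551·43696
1 = 61551·1034772 − 257059·247769
So 1 = (61551)·1034772 + (-257059)·247769.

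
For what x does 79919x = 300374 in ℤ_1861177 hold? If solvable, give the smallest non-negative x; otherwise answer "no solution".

First find gcd(79919, 1861177):
1861177 = 23·79919 + 23040
79919 = 3·23040 + 10799
23040 = 2·10799 + 1442
10799 = 7·1442 + 705
1442 = 2·705 + 32
705 = 22·32 + 1
32 = 32·1 + 0
gcd = 1, so a unique solution mod 1861177 exists.
Back-substitute for the Bézout coefficients:
1 = 705 − 22·32
1 = −22·1442 + 45·705
1 = 45·10799 − 337·1442
1 = −337·23040 + 719·10799
1 = 719·79919 − 2494·23040
1 = −2494·1861177 + 58081·79919
So 79919·(58081) ≡ 1 (mod 1861177), giving 79919⁻¹ ≡ 58081.
x ≡ 79919⁻¹·300374 ≡ 58081·300374 ≡ 1210273 (mod 1861177).

1210273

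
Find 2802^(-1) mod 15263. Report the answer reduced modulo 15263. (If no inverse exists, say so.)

gcd(15263, 2802) by repeated division:
15263 = 5*2802 + 1253
2802 = 2*1253 + 296
1253 = 4*296 + 69
296 = 4*69 + 20
69 = 3*20 + 9
20 = 2*9 + 2
9 = 4*2 + 1
2 = 2*1 + 0
gcd = 1, so the inverse exists. Back-substitute:
1 = 9 − 4·2
1 = −4·20 + 9·9
1 = 9·69 − 31·20
1 = −31·296 + 133·69
1 = 133·1253 − 563·296
1 = −563·2802 + 1259·1253
1 = 1259·15263 − 6858·2802
Hence 2802⁻¹ ≡ -6858 ≡ 8405 (mod 15263).

8405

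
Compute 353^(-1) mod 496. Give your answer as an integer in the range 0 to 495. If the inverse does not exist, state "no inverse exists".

Apply the Euclidean algorithm to 496 and 353:
496 = 1*353 + 143
353 = 2*143 + 67
143 = 2*67 + 9
67 = 7*9 + 4
9 = 2*4 + 1
4 = 4*1 + 0
The gcd is 1. Working backward:
1 = 9 − 2·4
1 = −2·67 + 15·9
1 = 15·143 − 32·67
1 = −32·353 + 79·143
1 = 79·496 − 111·353
Thus 353·(-111) ≡ 1 (mod 496); reducing, -111 mod 496 = 385.

385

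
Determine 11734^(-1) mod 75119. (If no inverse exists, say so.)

gcd(75119, 11734) by repeated division:
75119 = 6*11734 + 4715
11734 = 2*4715 + 2304
4715 = 2*2304 + 107
2304 = 21*107 + 57
107 = 1*57 + 50
57 = 1*50 + 7
50 = 7*7 + 1
7 = 7*1 + 0
gcd = 1, so the inverse exists. Back-substitute:
1 = 50 − 7·7
1 = −7·57 + 8·50
1 = 8·107 − 15·57
1 = −15·2304 + 323·107
1 = 323·4715 − 661·2304
1 = −661·11734 + 1645·4715
1 = 1645·75119 − 10531·11734
So 11734·(-10531) ≡ 1 (mod 75119), and -10531 ≡ 64588 (mod 75119).

64588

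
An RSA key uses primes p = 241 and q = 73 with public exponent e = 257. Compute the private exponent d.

13313

φ(n) = (p−1)(q−1) = 240·72 = 17280.
Need d with 257·d ≡ 1 (mod 17280). Apply the extended Euclidean algorithm:
17280 = 67×257 + 61
257 = 4×61 + 13
61 = 4×13 + 9
13 = 1×9 + 4
9 = 2×4 + 1
4 = 4×1 + 0
Back-substitute:
1 = 9 − 2·4
1 = −2·13 + 3·9
1 = 3·61 − 14·13
1 = −14·257 + 59·61
1 = 59·17280 − 3967·257
So 257·(-3967) ≡ 1 (mod 17280), hence d ≡ -3967 ≡ 13313 (mod 17280).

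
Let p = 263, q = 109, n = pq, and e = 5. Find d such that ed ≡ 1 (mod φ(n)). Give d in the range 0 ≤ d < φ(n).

22637

φ(n) = (p−1)(q−1) = 262·108 = 28296.
Need d with 5·d ≡ 1 (mod 28296). Apply the extended Euclidean algorithm:
28296 = 5659*5 + 1
5 = 5*1 + 0
Back-substitute:
1 = 28296 − 5659·5
So 5·(-5659) ≡ 1 (mod 28296), hence d ≡ -5659 ≡ 22637 (mod 28296).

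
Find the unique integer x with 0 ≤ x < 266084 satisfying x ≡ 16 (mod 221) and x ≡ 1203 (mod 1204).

Write x = 16 + 221·k. Then 221·k ≡ 1203 − 16 ≡ 1187 (mod 1204).
Need 221⁻¹ mod 1204. Extended Euclid on (1204, 221):
1204 = 5·221 + 99
221 = 2·99 + 23
99 = 4·23 + 7
23 = 3·7 + 2
7 = 3·2 + 1
2 = 2·1 + 0
Back-substitute:
1 = 7 − 3·2
1 = −3·23 + 10·7
1 = 10·99 − 43·23
1 = −43·221 + 96·99
1 = 96·1204 − 523·221
221⁻¹ ≡ 681 (mod 1204), so k ≡ 681·1187 ≡ 463 (mod 1204).
x = 16 + 221·463 = 102339.

102339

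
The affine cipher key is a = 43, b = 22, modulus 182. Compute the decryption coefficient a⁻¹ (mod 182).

Extended Euclidean algorithm:
182 = 4×43 + 10
43 = 4×10 + 3
10 = 3×3 + 1
3 = 3×1 + 0
gcd = 1, so the inverse exists. Back-substitute:
1 = 10 − 3·3
1 = −3·43 + 13·10
1 = 13·182 − 55·43
So 43·(-55) ≡ 1 (mod 182), and -55 ≡ 127 (mod 182).

127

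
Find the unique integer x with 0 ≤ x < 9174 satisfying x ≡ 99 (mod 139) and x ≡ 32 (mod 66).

Write x = 99 + 139·k. Then 139·k ≡ 32 − 99 ≡ 65 (mod 66).
Need 139⁻¹ mod 66. Extended Euclid on (66, 7):
66 = 9*7 + 3
7 = 2*3 + 1
3 = 3*1 + 0
Back-substitute:
1 = 7 − 2·3
1 = −2·66 + 19·7
139⁻¹ ≡ 19 (mod 66), so k ≡ 19·65 ≡ 47 (mod 66).
x = 99 + 139·47 = 6632.

6632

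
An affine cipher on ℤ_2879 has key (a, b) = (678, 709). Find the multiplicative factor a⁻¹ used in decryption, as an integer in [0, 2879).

gcd(2879, 678) by repeated division:
2879 = 4*678 + 167
678 = 4*167 + 10
167 = 16*10 + 7
10 = 1*7 + 3
7 = 2*3 + 1
3 = 3*1 + 0
Since gcd(678, 2879) = 1, back-substitute to write 1 as a combination:
1 = 7 − 2·3
1 = −2·10 + 3·7
1 = 3·167 − 50·10
1 = −50·678 + 203·167
1 = 203·2879 − 862·678
So 678·(-862) ≡ 1 (mod 2879), and -862 ≡ 2017 (mod 2879).

2017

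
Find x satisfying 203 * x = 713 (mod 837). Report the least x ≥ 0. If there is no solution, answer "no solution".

589

First find gcd(203, 837):
837 = 4*203 + 25
203 = 8*25 + 3
25 = 8*3 + 1
3 = 3*1 + 0
gcd = 1, so a unique solution mod 837 exists.
Back-substitute for the Bézout coefficients:
1 = 25 − 8·3
1 = −8·203 + 65·25
1 = 65·837 − 268·203
So 203·(-268) ≡ 1 (mod 837), giving 203⁻¹ ≡ 569.
x ≡ 203⁻¹·713 ≡ 569·713 ≡ 589 (mod 837).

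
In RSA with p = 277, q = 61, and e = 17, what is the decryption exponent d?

φ(n) = (p−1)(q−1) = 276·60 = 16560.
Need d with 17·d ≡ 1 (mod 16560). Apply the extended Euclidean algorithm:
16560 = 974×17 + 2
17 = 8×2 + 1
2 = 2×1 + 0
Back-substitute:
1 = 17 − 8·2
1 = −8·16560 + 7793·17
So 17·7793 ≡ 1 (mod 16560), hence d = 7793.

7793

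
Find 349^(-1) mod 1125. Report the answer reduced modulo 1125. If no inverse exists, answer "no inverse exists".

gcd(1125, 349) by repeated division:
1125 = 3×349 + 78
349 = 4×78 + 37
78 = 2×37 + 4
37 = 9×4 + 1
4 = 4×1 + 0
The gcd is 1. Working backward:
1 = 37 − 9·4
1 = −9·78 + 19·37
1 = 19·349 − 85·78
1 = −85·1125 + 274·349
So 349·274 ≡ 1 (mod 1125).

274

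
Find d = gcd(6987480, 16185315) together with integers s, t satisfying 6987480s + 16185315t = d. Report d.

15

Apply Euclid's algorithm to 16185315 and 6987480:
16185315 = 2×6987480 + 2210355
6987480 = 3×2210355 + 356415
2210355 = 6×356415 + 71865
356415 = 4×71865 + 68955
71865 = 1×68955 + 2910
68955 = 23×2910 + 2025
2910 = 1×2025 + 885
2025 = 2×885 + 255
885 = 3×255 + 120
255 = 2×120 + 15
120 = 8×15 + 0
gcd(6987480, 16185315) = 15.
Express as a combination:
15 = 255 − 2·120
15 = −2·885 + 7·255
15 = 7·2025 − 16·885
15 = −16·2910 + 23·2025
15 = 23·68955 − 545·2910
15 = −545·71865 + 568·68955
15 = 568·356415 − 2817·71865
15 = −2817·2210355 + 17470·356415
15 = 17470·6987480 − 55227·2210355
15 = −55227·16185315 + 127924·6987480
So 15 = (-55227)·16185315 + (127924)·6987480.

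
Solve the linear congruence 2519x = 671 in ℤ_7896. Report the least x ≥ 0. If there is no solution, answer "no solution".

1345

First find gcd(2519, 7896):
7896 = 3×2519 + 339
2519 = 7×339 + 146
339 = 2×146 + 47
146 = 3×47 + 5
47 = 9×5 + 2
5 = 2×2 + 1
2 = 2×1 + 0
gcd = 1, so a unique solution mod 7896 exists.
Back-substitute for the Bézout coefficients:
1 = 5 − 2·2
1 = −2·47 + 19·5
1 = 19·146 − 59·47
1 = −59·339 + 137·146
1 = 137·2519 − 1018·339
1 = −1018·7896 + 3191·2519
So 2519·(3191) ≡ 1 (mod 7896), giving 2519⁻¹ ≡ 3191.
x ≡ 2519⁻¹·671 ≡ 3191·671 ≡ 1345 (mod 7896).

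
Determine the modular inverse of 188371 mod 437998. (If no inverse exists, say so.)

48529

Extended Euclidean algorithm:
437998 = 2×188371 + 61256
188371 = 3×61256 + 4603
61256 = 13×4603 + 1417
4603 = 3×1417 + 352
1417 = 4×352 + 9
352 = 39×9 + 1
9 = 9×1 + 0
The gcd is 1. Working backward:
1 = 352 − 39·9
1 = −39·1417 + 157·352
1 = 157·4603 − 510·1417
1 = −510·61256 + 6787·4603
1 = 6787·188371 − 20871·61256
1 = −20871·437998 + 48529·188371
So 188371·48529 ≡ 1 (mod 437998).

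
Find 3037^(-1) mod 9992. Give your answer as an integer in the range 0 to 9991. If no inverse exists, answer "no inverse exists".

5909

gcd(9992, 3037) by repeated division:
9992 = 3*3037 + 881
3037 = 3*881 + 394
881 = 2*394 + 93
394 = 4*93 + 22
93 = 4*22 + 5
22 = 4*5 + 2
5 = 2*2 + 1
2 = 2*1 + 0
Since gcd(3037, 9992) = 1, back-substitute to write 1 as a combination:
1 = 5 − 2·2
1 = −2·22 + 9·5
1 = 9·93 − 38·22
1 = −38·394 + 161·93
1 = 161·881 − 360·394
1 = −360·3037 + 1241·881
1 = 1241·9992 − 4083·3037
So 3037·(-4083) ≡ 1 (mod 9992), and -4083 ≡ 5909 (mod 9992).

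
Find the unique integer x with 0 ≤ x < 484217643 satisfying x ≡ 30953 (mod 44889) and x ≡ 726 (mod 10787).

217024379

Write x = 30953 + 44889·k. Then 44889·k ≡ 726 − 30953 ≡ 2134 (mod 10787).
Need 44889⁻¹ mod 10787. Extended Euclid on (10787, 1741):
10787 = 6·1741 + 341
1741 = 5·341 + 36
341 = 9·36 + 17
36 = 2·17 + 2
17 = 8·2 + 1
2 = 2·1 + 0
Back-substitute:
1 = 17 − 8·2
1 = −8·36 + 17·17
1 = 17·341 − 161·36
1 = −161·1741 + 822·341
1 = 822·10787 − 5093·1741
44889⁻¹ ≡ 5694 (mod 10787), so k ≡ 5694·2134 ≡ 4834 (mod 10787).
x = 30953 + 44889·4834 = 217024379.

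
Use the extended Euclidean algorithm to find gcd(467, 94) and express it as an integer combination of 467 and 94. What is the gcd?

1

Apply Euclid's algorithm to 467 and 94:
467 = 4×94 + 91
94 = 1×91 + 3
91 = 30×3 + 1
3 = 3×1 + 0
gcd(467, 94) = 1.
Back-substituting:
1 = 91 − 30·3
1 = −30·94 + 31·91
1 = 31·467 − 154·94
So 1 = (31)·467 + (-154)·94.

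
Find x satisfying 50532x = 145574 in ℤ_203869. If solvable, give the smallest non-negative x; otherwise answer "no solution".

First find gcd(50532, 203869):
203869 = 4*50532 + 1741
50532 = 29*1741 + 43
1741 = 40*43 + 21
43 = 2*21 + 1
21 = 21*1 + 0
gcd = 1, so a unique solution mod 203869 exists.
Back-substitute for the Bézout coefficients:
1 = 43 − 2·21
1 = −2·1741 + 81·43
1 = 81·50532 − 2351·1741
1 = −2351·203869 + 9485·50532
So 50532·(9485) ≡ 1 (mod 203869), giving 50532⁻¹ ≡ 9485.
x ≡ 50532⁻¹·145574 ≡ 9485·145574 ≡ 168522 (mod 203869).

168522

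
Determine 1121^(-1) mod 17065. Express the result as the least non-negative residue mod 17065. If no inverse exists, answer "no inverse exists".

Run Euclid on (17065, 1121):
17065 = 15×1121 + 250
1121 = 4×250 + 121
250 = 2×121 + 8
121 = 15×8 + 1
8 = 8×1 + 0
Since gcd(1121, 17065) = 1, back-substitute to write 1 as a combination:
1 = 121 − 15·8
1 = −15·250 + 31·121
1 = 31·1121 − 139·250
1 = −139·17065 + 2116·1121
So 1121·2116 ≡ 1 (mod 17065).

2116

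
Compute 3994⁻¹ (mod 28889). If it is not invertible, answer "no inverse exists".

gcd(28889, 3994) by repeated division:
28889 = 7·3994 + 931
3994 = 4·931 + 270
931 = 3·270 + 121
270 = 2·121 + 28
121 = 4·28 + 9
28 = 3·9 + 1
9 = 9·1 + 0
gcd = 1, so the inverse exists. Back-substitute:
1 = 28 − 3·9
1 = −3·121 + 13·28
1 = 13·270 − 29·121
1 = −29·931 + 100·270
1 = 100·3994 − 429·931
1 = −429·28889 + 3103·3994
So 3994·3103 ≡ 1 (mod 28889).

3103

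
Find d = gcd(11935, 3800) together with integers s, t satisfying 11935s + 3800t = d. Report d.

5

Euclidean algorithm:
11935 = 3×3800 + 535
3800 = 7×535 + 55
535 = 9×55 + 40
55 = 1×40 + 15
40 = 2×15 + 10
15 = 1×10 + 5
10 = 2×5 + 0
gcd(11935, 3800) = 5.
Working backward:
5 = 15 − 10
5 = −40 + 3·15
5 = 3·55 − 4·40
5 = −4·535 + 39·55
5 = 39·3800 − 277·535
5 = −277·11935 + 870·3800
So 5 = (-277)·11935 + (870)·3800.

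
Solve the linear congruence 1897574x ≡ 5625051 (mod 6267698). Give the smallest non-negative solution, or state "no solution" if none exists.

no solution

gcd(1897574, 6267698):
6267698 = 3×1897574 + 574976
1897574 = 3×574976 + 172646
574976 = 3×172646 + 57038
172646 = 3×57038 + 1532
57038 = 37×1532 + 354
1532 = 4×354 + 116
354 = 3×116 + 6
116 = 19×6 + 2
6 = 3×2 + 0
gcd = 2, but 2 ∤ 5625051, so the congruence has no solution.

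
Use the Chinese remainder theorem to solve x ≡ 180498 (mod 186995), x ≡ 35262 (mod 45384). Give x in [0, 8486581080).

Write x = 180498 + 186995·k. Then 186995·k ≡ 35262 − 180498 ≡ 36300 (mod 45384).
Need 186995⁻¹ mod 45384. Extended Euclid on (45384, 5459):
45384 = 8*5459 + 1712
5459 = 3*1712 + 323
1712 = 5*323 + 97
323 = 3*97 + 32
97 = 3*32 + 1
32 = 32*1 + 0
Back-substitute:
1 = 97 − 3·32
1 = −3·323 + 10·97
1 = 10·1712 − 53·323
1 = −53·5459 + 169·1712
1 = 169·45384 − 1405·5459
186995⁻¹ ≡ 43979 (mod 45384), so k ≡ 43979·36300 ≡ 10116 (mod 45384).
x = 180498 + 186995·10116 = 1891821918.

1891821918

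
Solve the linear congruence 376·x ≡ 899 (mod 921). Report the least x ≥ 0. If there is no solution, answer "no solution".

191

First find gcd(376, 921):
921 = 2×376 + 169
376 = 2×169 + 38
169 = 4×38 + 17
38 = 2×17 + 4
17 = 4×4 + 1
4 = 4×1 + 0
gcd = 1, so a unique solution mod 921 exists.
Back-substitute for the Bézout coefficients:
1 = 17 − 4·4
1 = −4·38 + 9·17
1 = 9·169 − 40·38
1 = −40·376 + 89·169
1 = 89·921 − 218·376
So 376·(-218) ≡ 1 (mod 921), giving 376⁻¹ ≡ 703.
x ≡ 376⁻¹·899 ≡ 703·899 ≡ 191 (mod 921).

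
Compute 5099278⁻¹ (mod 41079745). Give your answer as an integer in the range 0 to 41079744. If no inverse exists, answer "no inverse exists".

gcd(41079745, 5099278) by repeated division:
41079745 = 8*5099278 + 285521
5099278 = 17*285521 + 245421
285521 = 1*245421 + 40100
245421 = 6*40100 + 4821
40100 = 8*4821 + 1532
4821 = 3*1532 + 225
1532 = 6*225 + 182
225 = 1*182 + 43
182 = 4*43 + 10
43 = 4*10 + 3
10 = 3*3 + 1
3 = 3*1 + 0
gcd = 1, so the inverse exists. Back-substitute:
1 = 10 − 3·3
1 = −3·43 + 13·10
1 = 13·182 − 55·43
1 = −55·225 + 68·182
1 = 68·1532 − 463·225
1 = −463·4821 + 1457·1532
1 = 1457·40100 − 12119·4821
1 = −12119·245421 + 74171·40100
1 = 74171·285521 − 86290·245421
1 = −86290·5099278 + 1541101·285521
1 = 1541101·41079745 − 12415098·5099278
Thus 5099278·(-12415098) ≡ 1 (mod 41079745); reducing, -12415098 mod 41079745 = 28664647.

28664647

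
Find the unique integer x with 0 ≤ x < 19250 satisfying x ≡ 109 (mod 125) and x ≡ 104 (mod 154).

14734

Write x = 109 + 125·k. Then 125·k ≡ 104 − 109 ≡ 149 (mod 154).
Need 125⁻¹ mod 154. Extended Euclid on (154, 125):
154 = 1×125 + 29
125 = 4×29 + 9
29 = 3×9 + 2
9 = 4×2 + 1
2 = 2×1 + 0
Back-substitute:
1 = 9 − 4·2
1 = −4·29 + 13·9
1 = 13·125 − 56·29
1 = −56·154 + 69·125
125⁻¹ ≡ 69 (mod 154), so k ≡ 69·149 ≡ 117 (mod 154).
x = 109 + 125·117 = 14734.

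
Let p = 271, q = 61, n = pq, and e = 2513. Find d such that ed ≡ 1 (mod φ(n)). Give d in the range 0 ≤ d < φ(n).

4577

φ(n) = (p−1)(q−1) = 270·60 = 16200.
Need d with 2513·d ≡ 1 (mod 16200). Apply the extended Euclidean algorithm:
16200 = 6×2513 + 1122
2513 = 2×1122 + 269
1122 = 4×269 + 46
269 = 5×46 + 39
46 = 1×39 + 7
39 = 5×7 + 4
7 = 1×4 + 3
4 = 1×3 + 1
3 = 3×1 + 0
Back-substitute:
1 = 4 − 3
1 = −7 + 2·4
1 = 2·39 − 11·7
1 = −11·46 + 13·39
1 = 13·269 − 76·46
1 = −76·1122 + 317·269
1 = 317·2513 − 710·1122
1 = −710·16200 + 4577·2513
So 2513·4577 ≡ 1 (mod 16200), hence d = 4577.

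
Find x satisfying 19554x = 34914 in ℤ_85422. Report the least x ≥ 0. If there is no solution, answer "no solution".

2553

First find gcd(19554, 85422):
85422 = 4·19554 + 7206
19554 = 2·7206 + 5142
7206 = 1·5142 + 2064
5142 = 2·2064 + 1014
2064 = 2·1014 + 36
1014 = 28·36 + 6
36 = 6·6 + 0
gcd = 6 and 6 | 34914, so solutions exist. Divide through by 6: 3259x ≡ 5819 (mod 14237).
Now find 3259⁻¹ mod 14237:
14237 = 4*3259 + 1201
3259 = 2*1201 + 857
1201 = 1*857 + 344
857 = 2*344 + 169
344 = 2*169 + 6
169 = 28*6 + 1
6 = 6*1 + 0
Back-substitute:
1 = 169 − 28·6
1 = −28·344 + 57·169
1 = 57·857 − 142·344
1 = −142·1201 + 199·857
1 = 199·3259 − 540·1201
1 = −540·14237 + 2359·3259
So 3259⁻¹ ≡ 2359 (mod 14237).
Then x ≡ 2359·5819 ≡ 2553 (mod 14237); the smallest non-negative solution is x = 2553.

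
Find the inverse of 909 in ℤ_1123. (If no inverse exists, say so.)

551

gcd(1123, 909) by repeated division:
1123 = 1×909 + 214
909 = 4×214 + 53
214 = 4×53 + 2
53 = 26×2 + 1
2 = 2×1 + 0
gcd = 1, so the inverse exists. Back-substitute:
1 = 53 − 26·2
1 = −26·214 + 105·53
1 = 105·909 − 446·214
1 = −446·1123 + 551·909
So 909·551 ≡ 1 (mod 1123).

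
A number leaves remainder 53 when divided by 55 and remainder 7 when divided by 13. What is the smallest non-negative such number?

Write x = 53 + 55·k. Then 55·k ≡ 7 − 53 ≡ 6 (mod 13).
Need 55⁻¹ mod 13. Extended Euclid on (13, 3):
13 = 4·3 + 1
3 = 3·1 + 0
Back-substitute:
1 = 13 − 4·3
55⁻¹ ≡ 9 (mod 13), so k ≡ 9·6 ≡ 2 (mod 13).
x = 53 + 55·2 = 163.

163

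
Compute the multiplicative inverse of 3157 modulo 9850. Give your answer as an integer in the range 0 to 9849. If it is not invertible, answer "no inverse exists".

2443

Apply the Euclidean algorithm to 9850 and 3157:
9850 = 3·3157 + 379
3157 = 8·379 + 125
379 = 3·125 + 4
125 = 31·4 + 1
4 = 4·1 + 0
The gcd is 1. Working backward:
1 = 125 − 31·4
1 = −31·379 + 94·125
1 = 94·3157 − 783·379
1 = −783·9850 + 2443·3157
So 3157·2443 ≡ 1 (mod 9850).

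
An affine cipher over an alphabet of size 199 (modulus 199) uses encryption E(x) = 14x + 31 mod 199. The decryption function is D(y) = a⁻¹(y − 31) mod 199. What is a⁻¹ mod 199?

Run Euclid on (199, 14):
199 = 14·14 + 3
14 = 4·3 + 2
3 = 1·2 + 1
2 = 2·1 + 0
gcd = 1, so the inverse exists. Back-substitute:
1 = 3 − 2
1 = −14 + 5·3
1 = 5·199 − 71·14
So 14·(-71) ≡ 1 (mod 199), and -71 ≡ 128 (mod 199).

128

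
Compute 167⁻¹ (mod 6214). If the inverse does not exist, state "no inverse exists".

gcd(6214, 167) by repeated division:
6214 = 37×167 + 35
167 = 4×35 + 27
35 = 1×27 + 8
27 = 3×8 + 3
8 = 2×3 + 2
3 = 1×2 + 1
2 = 2×1 + 0
gcd = 1, so the inverse exists. Back-substitute:
1 = 3 − 2
1 = −8 + 3·3
1 = 3·27 − 10·8
1 = −10·35 + 13·27
1 = 13·167 − 62·35
1 = −62·6214 + 2307·167
So 167·2307 ≡ 1 (mod 6214).

2307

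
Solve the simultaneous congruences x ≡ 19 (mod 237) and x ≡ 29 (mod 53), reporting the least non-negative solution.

Write x = 19 + 237·k. Then 237·k ≡ 29 − 19 ≡ 10 (mod 53).
Need 237⁻¹ mod 53. Extended Euclid on (53, 25):
53 = 2·25 + 3
25 = 8·3 + 1
3 = 3·1 + 0
Back-substitute:
1 = 25 − 8·3
1 = −8·53 + 17·25
237⁻¹ ≡ 17 (mod 53), so k ≡ 17·10 ≡ 11 (mod 53).
x = 19 + 237·11 = 2626.

2626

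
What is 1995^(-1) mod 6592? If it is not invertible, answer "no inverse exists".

gcd(6592, 1995) by repeated division:
6592 = 3×1995 + 607
1995 = 3×607 + 174
607 = 3×174 + 85
174 = 2×85 + 4
85 = 21×4 + 1
4 = 4×1 + 0
Since gcd(1995, 6592) = 1, back-substitute to write 1 as a combination:
1 = 85 − 21·4
1 = −21·174 + 43·85
1 = 43·607 − 150·174
1 = −150·1995 + 493·607
1 = 493·6592 − 1629·1995
So 1995·(-1629) ≡ 1 (mod 6592), and -1629 ≡ 4963 (mod 6592).

4963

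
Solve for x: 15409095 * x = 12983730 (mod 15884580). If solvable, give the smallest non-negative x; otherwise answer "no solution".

First find gcd(15409095, 15884580):
15884580 = 1×15409095 + 475485
15409095 = 32×475485 + 193575
475485 = 2×193575 + 88335
193575 = 2×88335 + 16905
88335 = 5×16905 + 3810
16905 = 4×3810 + 1665
3810 = 2×1665 + 480
1665 = 3×480 + 225
480 = 2×225 + 30
225 = 7×30 + 15
30 = 2×15 + 0
gcd = 15 and 15 | 12983730, so solutions exist. Divide through by 15: 1027273x ≡ 865582 (mod 1058972).
Now find 1027273⁻¹ mod 1058972:
1058972 = 1*1027273 + 31699
1027273 = 32*31699 + 12905
31699 = 2*12905 + 5889
12905 = 2*5889 + 1127
5889 = 5*1127 + 254
1127 = 4*254 + 111
254 = 2*111 + 32
111 = 3*32 + 15
32 = 2*15 + 2
15 = 7*2 + 1
2 = 2*1 + 0
Back-substitute:
1 = 15 − 7·2
1 = −7·32 + 15·15
1 = 15·111 − 52·32
1 = −52·254 + 119·111
1 = 119·1127 − 528·254
1 = −528·5889 + 2759·1127
1 = 2759·12905 − 6046·5889
1 = −6046·31699 + 14851·12905
1 = 14851·1027273 − 481278·31699
1 = −481278·1058972 + 496129·1027273
So 1027273⁻¹ ≡ 496129 (mod 1058972).
Then x ≡ 496129·865582 ≡ 711778 (mod 1058972); the smallest non-negative solution is x = 711778.

711778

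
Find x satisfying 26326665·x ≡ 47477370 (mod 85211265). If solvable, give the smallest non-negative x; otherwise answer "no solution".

First find gcd(26326665, 85211265):
85211265 = 3·26326665 + 6231270
26326665 = 4·6231270 + 1401585
6231270 = 4·1401585 + 624930
1401585 = 2·624930 + 151725
624930 = 4·151725 + 18030
151725 = 8·18030 + 7485
18030 = 2·7485 + 3060
7485 = 2·3060 + 1365
3060 = 2·1365 + 330
1365 = 4·330 + 45
330 = 7·45 + 15
45 = 3·15 + 0
gcd = 15 and 15 | 47477370, so solutions exist. Divide through by 15: 1755111x ≡ 3165158 (mod 5680751).
Now find 1755111⁻¹ mod 5680751:
5680751 = 3·1755111 + 415418
1755111 = 4·415418 + 93439
415418 = 4·93439 + 41662
93439 = 2·41662 + 10115
41662 = 4·10115 + 1202
10115 = 8·1202 + 499
1202 = 2·499 + 204
499 = 2·204 + 91
204 = 2·91 + 22
91 = 4·22 + 3
22 = 7·3 + 1
3 = 3·1 + 0
Back-substitute:
1 = 22 − 7·3
1 = −7·91 + 29·22
1 = 29·204 − 65·91
1 = −65·499 + 159·204
1 = 159·1202 − 383·499
1 = −383·10115 + 3223·1202
1 = 3223·41662 − 13275·10115
1 = −13275·93439 + 29773·41662
1 = 29773·415418 − 132367·93439
1 = −132367·1755111 + 559241·415418
1 = 559241·5680751 − 1810090·1755111
So 1755111·(-1810090) ≡ 1 (mod 5680751), i.e. 1755111⁻¹ ≡ 3870661.
Then x ≡ 3870661·3165158 ≡ 4004063 (mod 5680751); the smallest non-negative solution is x = 4004063.

4004063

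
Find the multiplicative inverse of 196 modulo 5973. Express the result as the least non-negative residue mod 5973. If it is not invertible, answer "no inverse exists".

1798

Extended Euclidean algorithm:
5973 = 30·196 + 93
196 = 2·93 + 10
93 = 9·10 + 3
10 = 3·3 + 1
3 = 3·1 + 0
gcd = 1, so the inverse exists. Back-substitute:
1 = 10 − 3·3
1 = −3·93 + 28·10
1 = 28·196 − 59·93
1 = −59·5973 + 1798·196
So 196·1798 ≡ 1 (mod 5973).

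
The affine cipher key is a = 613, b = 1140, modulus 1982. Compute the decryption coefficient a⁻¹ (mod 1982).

97

Apply the Euclidean algorithm to 1982 and 613:
1982 = 3×613 + 143
613 = 4×143 + 41
143 = 3×41 + 20
41 = 2×20 + 1
20 = 20×1 + 0
Since gcd(613, 1982) = 1, back-substitute to write 1 as a combination:
1 = 41 − 2·20
1 = −2·143 + 7·41
1 = 7·613 − 30·143
1 = −30·1982 + 97·613
So 613·97 ≡ 1 (mod 1982).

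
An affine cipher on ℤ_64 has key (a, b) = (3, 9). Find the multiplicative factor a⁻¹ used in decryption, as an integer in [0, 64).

Run Euclid on (64, 3):
64 = 21·3 + 1
3 = 3·1 + 0
gcd = 1, so the inverse exists. Back-substitute:
1 = 64 − 21·3
So 3·(-21) ≡ 1 (mod 64), and -21 ≡ 43 (mod 64).

43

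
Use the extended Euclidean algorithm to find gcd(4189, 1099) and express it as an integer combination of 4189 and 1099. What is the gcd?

1

Apply Euclid's algorithm to 4189 and 1099:
4189 = 3·1099 + 892
1099 = 1·892 + 207
892 = 4·207 + 64
207 = 3·64 + 15
64 = 4·15 + 4
15 = 3·4 + 3
4 = 1·3 + 1
3 = 3·1 + 0
gcd(4189, 1099) = 1.
Back-substituting:
1 = 4 − 3
1 = −15 + 4·4
1 = 4·64 − 17·15
1 = −17·207 + 55·64
1 = 55·892 − 237·207
1 = −237·1099 + 292·892
1 = 292·4189 − 1113·1099
So 1 = (292)·4189 + (-1113)·1099.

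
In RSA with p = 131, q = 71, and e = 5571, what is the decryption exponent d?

φ(n) = (p−1)(q−1) = 130·70 = 9100.
Need d with 5571·d ≡ 1 (mod 9100). Apply the extended Euclidean algorithm:
9100 = 1*5571 + 3529
5571 = 1*3529 + 2042
3529 = 1*2042 + 1487
2042 = 1*1487 + 555
1487 = 2*555 + 377
555 = 1*377 + 178
377 = 2*178 + 21
178 = 8*21 + 10
21 = 2*10 + 1
10 = 10*1 + 0
Back-substitute:
1 = 21 − 2·10
1 = −2·178 + 17·21
1 = 17·377 − 36·178
1 = −36·555 + 53·377
1 = 53·1487 − 142·555
1 = −142·2042 + 195·1487
1 = 195·3529 − 337·2042
1 = −337·5571 + 532·3529
1 = 532·9100 − 869·5571
So 5571·(-869) ≡ 1 (mod 9100), hence d ≡ -869 ≡ 8231 (mod 9100).

8231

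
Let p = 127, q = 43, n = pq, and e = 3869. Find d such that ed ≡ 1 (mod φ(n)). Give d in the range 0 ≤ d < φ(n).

3797

φ(n) = (p−1)(q−1) = 126·42 = 5292.
Need d with 3869·d ≡ 1 (mod 5292). Apply the extended Euclidean algorithm:
5292 = 1×3869 + 1423
3869 = 2×1423 + 1023
1423 = 1×1023 + 400
1023 = 2×400 + 223
400 = 1×223 + 177
223 = 1×177 + 46
177 = 3×46 + 39
46 = 1×39 + 7
39 = 5×7 + 4
7 = 1×4 + 3
4 = 1×3 + 1
3 = 3×1 + 0
Back-substitute:
1 = 4 − 3
1 = −7 + 2·4
1 = 2·39 − 11·7
1 = −11·46 + 13·39
1 = 13·177 − 50·46
1 = −50·223 + 63·177
1 = 63·400 − 113·223
1 = −113·1023 + 289·400
1 = 289·1423 − 402·1023
1 = −402·3869 + 1093·1423
1 = 1093·5292 − 1495·3869
So 3869·(-1495) ≡ 1 (mod 5292), hence d ≡ -1495 ≡ 3797 (mod 5292).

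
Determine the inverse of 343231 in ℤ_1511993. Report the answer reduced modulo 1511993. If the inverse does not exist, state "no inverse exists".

no inverse exists

Euclidean algorithm on 1511993, 343231:
1511993 = 4×343231 + 139069
343231 = 2×139069 + 65093
139069 = 2×65093 + 8883
65093 = 7×8883 + 2912
8883 = 3×2912 + 147
2912 = 19×147 + 119
147 = 1×119 + 28
119 = 4×28 + 7
28 = 4×7 + 0
Since gcd = 7 > 1, 343231 is not a unit mod 1511993.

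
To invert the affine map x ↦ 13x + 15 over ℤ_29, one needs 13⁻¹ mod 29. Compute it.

9

Apply the Euclidean algorithm to 29 and 13:
29 = 2*13 + 3
13 = 4*3 + 1
3 = 3*1 + 0
gcd = 1, so the inverse exists. Back-substitute:
1 = 13 − 4·3
1 = −4·29 + 9·13
So 13·9 ≡ 1 (mod 29).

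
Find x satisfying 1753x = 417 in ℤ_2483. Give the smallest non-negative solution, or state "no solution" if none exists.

First find gcd(1753, 2483):
2483 = 1×1753 + 730
1753 = 2×730 + 293
730 = 2×293 + 144
293 = 2×144 + 5
144 = 28×5 + 4
5 = 1×4 + 1
4 = 4×1 + 0
gcd = 1, so a unique solution mod 2483 exists.
Back-substitute for the Bézout coefficients:
1 = 5 − 4
1 = −144 + 29·5
1 = 29·293 − 59·144
1 = −59·730 + 147·293
1 = 147·1753 − 353·730
1 = −353·2483 + 500·1753
So 1753·(500) ≡ 1 (mod 2483), giving 1753⁻¹ ≡ 500.
x ≡ 1753⁻¹·417 ≡ 500·417 ≡ 2411 (mod 2483).

2411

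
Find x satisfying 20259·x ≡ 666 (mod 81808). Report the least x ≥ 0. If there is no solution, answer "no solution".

8686

First find gcd(20259, 81808):
81808 = 4×20259 + 772
20259 = 26×772 + 187
772 = 4×187 + 24
187 = 7×24 + 19
24 = 1×19 + 5
19 = 3×5 + 4
5 = 1×4 + 1
4 = 4×1 + 0
gcd = 1, so a unique solution mod 81808 exists.
Back-substitute for the Bézout coefficients:
1 = 5 − 4
1 = −19 + 4·5
1 = 4·24 − 5·19
1 = −5·187 + 39·24
1 = 39·772 − 161·187
1 = −161·20259 + 4225·772
1 = 4225·81808 − 17061·20259
So 20259·(-17061) ≡ 1 (mod 81808), giving 20259⁻¹ ≡ 64747.
x ≡ 20259⁻¹·666 ≡ 64747·666 ≡ 8686 (mod 81808).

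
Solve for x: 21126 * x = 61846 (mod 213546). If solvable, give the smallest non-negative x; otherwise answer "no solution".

no solution

gcd(21126, 213546):
213546 = 10×21126 + 2286
21126 = 9×2286 + 552
2286 = 4×552 + 78
552 = 7×78 + 6
78 = 13×6 + 0
gcd = 6, but 6 ∤ 61846, so the congruence has no solution.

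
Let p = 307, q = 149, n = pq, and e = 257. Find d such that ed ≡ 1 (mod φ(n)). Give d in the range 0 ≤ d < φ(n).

φ(n) = (p−1)(q−1) = 306·148 = 45288.
Need d with 257·d ≡ 1 (mod 45288). Apply the extended Euclidean algorithm:
45288 = 176×257 + 56
257 = 4×56 + 33
56 = 1×33 + 23
33 = 1×23 + 10
23 = 2×10 + 3
10 = 3×3 + 1
3 = 3×1 + 0
Back-substitute:
1 = 10 − 3·3
1 = −3·23 + 7·10
1 = 7·33 − 10·23
1 = −10·56 + 17·33
1 = 17·257 − 78·56
1 = −78·45288 + 13745·257
So 257·13745 ≡ 1 (mod 45288), hence d = 13745.

13745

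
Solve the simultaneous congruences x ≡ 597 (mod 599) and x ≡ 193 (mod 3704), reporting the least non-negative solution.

Write x = 597 + 599·k. Then 599·k ≡ 193 − 597 ≡ 3300 (mod 3704).
Need 599⁻¹ mod 3704. Extended Euclid on (3704, 599):
3704 = 6×599 + 110
599 = 5×110 + 49
110 = 2×49 + 12
49 = 4×12 + 1
12 = 12×1 + 0
Back-substitute:
1 = 49 − 4·12
1 = −4·110 + 9·49
1 = 9·599 − 49·110
1 = −49·3704 + 303·599
599⁻¹ ≡ 303 (mod 3704), so k ≡ 303·3300 ≡ 3524 (mod 3704).
x = 597 + 599·3524 = 2111473.

2111473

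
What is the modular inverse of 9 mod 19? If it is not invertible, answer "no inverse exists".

17

Run Euclid on (19, 9):
19 = 2·9 + 1
9 = 9·1 + 0
Since gcd(9, 19) = 1, back-substitute to write 1 as a combination:
1 = 19 − 2·9
Hence 9⁻¹ ≡ -2 ≡ 17 (mod 19).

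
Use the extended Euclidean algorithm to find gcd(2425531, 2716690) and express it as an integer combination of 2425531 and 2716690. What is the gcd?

Repeated division:
2716690 = 1×2425531 + 291159
2425531 = 8×291159 + 96259
291159 = 3×96259 + 2382
96259 = 40×2382 + 979
2382 = 2×979 + 424
979 = 2×424 + 131
424 = 3×131 + 31
131 = 4×31 + 7
31 = 4×7 + 3
7 = 2×3 + 1
3 = 3×1 + 0
gcd(2425531, 2716690) = 1.
Back-substituting:
1 = 7 − 2·3
1 = −2·31 + 9·7
1 = 9·131 − 38·31
1 = −38·424 + 123·131
1 = 123·979 − 284·424
1 = −284·2382 + 691·979
1 = 691·96259 − 27924·2382
1 = −27924·291159 + 84463·96259
1 = 84463·2425531 − 703628·291159
1 = −703628·2716690 + 788091·2425531
So 1 = (-703628)·2716690 + (788091)·2425531.

1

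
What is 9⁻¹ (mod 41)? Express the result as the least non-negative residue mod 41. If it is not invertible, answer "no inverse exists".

32

gcd(41, 9) by repeated division:
41 = 4·9 + 5
9 = 1·5 + 4
5 = 1·4 + 1
4 = 4·1 + 0
gcd = 1, so the inverse exists. Back-substitute:
1 = 5 − 4
1 = −9 + 2·5
1 = 2·41 − 9·9
Thus 9·(-9) ≡ 1 (mod 41); reducing, -9 mod 41 = 32.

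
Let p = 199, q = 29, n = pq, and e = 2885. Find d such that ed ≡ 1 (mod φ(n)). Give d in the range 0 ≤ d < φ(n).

φ(n) = (p−1)(q−1) = 198·28 = 5544.
Need d with 2885·d ≡ 1 (mod 5544). Apply the extended Euclidean algorithm:
5544 = 1·2885 + 2659
2885 = 1·2659 + 226
2659 = 11·226 + 173
226 = 1·173 + 53
173 = 3·53 + 14
53 = 3·14 + 11
14 = 1·11 + 3
11 = 3·3 + 2
3 = 1·2 + 1
2 = 2·1 + 0
Back-substitute:
1 = 3 − 2
1 = −11 + 4·3
1 = 4·14 − 5·11
1 = −5·53 + 19·14
1 = 19·173 − 62·53
1 = −62·226 + 81·173
1 = 81·2659 − 953·226
1 = −953·2885 + 1034·2659
1 = 1034·5544 − 1987·2885
So 2885·(-1987) ≡ 1 (mod 5544), hence d ≡ -1987 ≡ 3557 (mod 5544).

3557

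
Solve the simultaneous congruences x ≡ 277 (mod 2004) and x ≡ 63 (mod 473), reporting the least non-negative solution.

182641

Write x = 277 + 2004·k. Then 2004·k ≡ 63 − 277 ≡ 259 (mod 473).
Need 2004⁻¹ mod 473. Extended Euclid on (473, 112):
473 = 4×112 + 25
112 = 4×25 + 12
25 = 2×12 + 1
12 = 12×1 + 0
Back-substitute:
1 = 25 − 2·12
1 = −2·112 + 9·25
1 = 9·473 − 38·112
2004⁻¹ ≡ 435 (mod 473), so k ≡ 435·259 ≡ 91 (mod 473).
x = 277 + 2004·91 = 182641.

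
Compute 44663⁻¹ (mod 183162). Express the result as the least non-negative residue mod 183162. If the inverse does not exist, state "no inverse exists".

Extended Euclidean algorithm:
183162 = 4*44663 + 4510
44663 = 9*4510 + 4073
4510 = 1*4073 + 437
4073 = 9*437 + 140
437 = 3*140 + 17
140 = 8*17 + 4
17 = 4*4 + 1
4 = 4*1 + 0
Since gcd(44663, 183162) = 1, back-substitute to write 1 as a combination:
1 = 17 − 4·4
1 = −4·140 + 33·17
1 = 33·437 − 103·140
1 = −103·4073 + 960·437
1 = 960·4510 − 1063·4073
1 = −1063·44663 + 10527·4510
1 = 10527·183162 − 43171·44663
So 44663·(-43171) ≡ 1 (mod 183162), and -43171 ≡ 139991 (mod 183162).

139991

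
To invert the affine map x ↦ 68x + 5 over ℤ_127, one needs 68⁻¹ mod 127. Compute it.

Run Euclid on (127, 68):
127 = 1·68 + 59
68 = 1·59 + 9
59 = 6·9 + 5
9 = 1·5 + 4
5 = 1·4 + 1
4 = 4·1 + 0
The gcd is 1. Working backward:
1 = 5 − 4
1 = −9 + 2·5
1 = 2·59 − 13·9
1 = −13·68 + 15·59
1 = 15·127 − 28·68
Thus 68·(-28) ≡ 1 (mod 127); reducing, -28 mod 127 = 99.

99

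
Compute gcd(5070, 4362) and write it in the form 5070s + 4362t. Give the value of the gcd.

Euclidean algorithm:
5070 = 1×4362 + 708
4362 = 6×708 + 114
708 = 6×114 + 24
114 = 4×24 + 18
24 = 1×18 + 6
18 = 3×6 + 0
gcd(5070, 4362) = 6.
Back-substituting:
6 = 24 − 18
6 = −114 + 5·24
6 = 5·708 − 31·114
6 = −31·4362 + 191·708
6 = 191·5070 − 222·4362
So 6 = (191)·5070 + (-222)·4362.

6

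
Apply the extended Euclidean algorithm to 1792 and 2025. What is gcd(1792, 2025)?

1

Euclidean algorithm:
2025 = 1*1792 + 233
1792 = 7*233 + 161
233 = 1*161 + 72
161 = 2*72 + 17
72 = 4*17 + 4
17 = 4*4 + 1
4 = 4*1 + 0
gcd(1792, 2025) = 1.
Express as a combination:
1 = 17 − 4·4
1 = −4·72 + 17·17
1 = 17·161 − 38·72
1 = −38·233 + 55·161
1 = 55·1792 − 423·233
1 = −423·2025 + 478·1792
So 1 = (-423)·2025 + (478)·1792.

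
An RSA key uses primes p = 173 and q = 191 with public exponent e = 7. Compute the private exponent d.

23343

φ(n) = (p−1)(q−1) = 172·190 = 32680.
Need d with 7·d ≡ 1 (mod 32680). Apply the extended Euclidean algorithm:
32680 = 4668×7 + 4
7 = 1×4 + 3
4 = 1×3 + 1
3 = 3×1 + 0
Back-substitute:
1 = 4 − 3
1 = −7 + 2·4
1 = 2·32680 − 9337·7
So 7·(-9337) ≡ 1 (mod 32680), hence d ≡ -9337 ≡ 23343 (mod 32680).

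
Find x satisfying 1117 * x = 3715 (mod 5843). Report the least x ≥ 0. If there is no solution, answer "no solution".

First find gcd(1117, 5843):
5843 = 5*1117 + 258
1117 = 4*258 + 85
258 = 3*85 + 3
85 = 28*3 + 1
3 = 3*1 + 0
gcd = 1, so a unique solution mod 5843 exists.
Back-substitute for the Bézout coefficients:
1 = 85 − 28·3
1 = −28·258 + 85·85
1 = 85·1117 − 368·258
1 = −368·5843 + 1925·1117
So 1117·(1925) ≡ 1 (mod 5843), giving 1117⁻¹ ≡ 1925.
x ≡ 1117⁻¹·3715 ≡ 1925·3715 ≡ 5386 (mod 5843).

5386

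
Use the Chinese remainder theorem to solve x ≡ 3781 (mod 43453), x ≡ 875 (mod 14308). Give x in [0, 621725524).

Write x = 3781 + 43453·k. Then 43453·k ≡ 875 − 3781 ≡ 11402 (mod 14308).
Need 43453⁻¹ mod 14308. Extended Euclid on (14308, 529):
14308 = 27×529 + 25
529 = 21×25 + 4
25 = 6×4 + 1
4 = 4×1 + 0
Back-substitute:
1 = 25 − 6·4
1 = −6·529 + 127·25
1 = 127·14308 − 3435·529
43453⁻¹ ≡ 10873 (mod 14308), so k ≡ 10873·11402 ≡ 9434 (mod 14308).
x = 3781 + 43453·9434 = 409939383.

409939383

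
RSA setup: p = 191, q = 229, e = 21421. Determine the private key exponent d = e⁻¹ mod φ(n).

13141

φ(n) = (p−1)(q−1) = 190·228 = 43320.
Need d with 21421·d ≡ 1 (mod 43320). Apply the extended Euclidean algorithm:
43320 = 2*21421 + 478
21421 = 44*478 + 389
478 = 1*389 + 89
389 = 4*89 + 33
89 = 2*33 + 23
33 = 1*23 + 10
23 = 2*10 + 3
10 = 3*3 + 1
3 = 3*1 + 0
Back-substitute:
1 = 10 − 3·3
1 = −3·23 + 7·10
1 = 7·33 − 10·23
1 = −10·89 + 27·33
1 = 27·389 − 118·89
1 = −118·478 + 145·389
1 = 145·21421 − 6498·478
1 = −6498·43320 + 13141·21421
So 21421·13141 ≡ 1 (mod 43320), hence d = 13141.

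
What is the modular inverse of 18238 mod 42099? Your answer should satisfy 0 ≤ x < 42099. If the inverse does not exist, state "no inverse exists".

Extended Euclidean algorithm:
42099 = 2×18238 + 5623
18238 = 3×5623 + 1369
5623 = 4×1369 + 147
1369 = 9×147 + 46
147 = 3×46 + 9
46 = 5×9 + 1
9 = 9×1 + 0
The gcd is 1. Working backward:
1 = 46 − 5·9
1 = −5·147 + 16·46
1 = 16·1369 − 149·147
1 = −149·5623 + 612·1369
1 = 612·18238 − 1985·5623
1 = −1985·42099 + 4582·18238
So 18238·4582 ≡ 1 (mod 42099).

4582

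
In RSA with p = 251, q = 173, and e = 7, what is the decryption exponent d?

φ(n) = (p−1)(q−1) = 250·172 = 43000.
Need d with 7·d ≡ 1 (mod 43000). Apply the extended Euclidean algorithm:
43000 = 6142*7 + 6
7 = 1*6 + 1
6 = 6*1 + 0
Back-substitute:
1 = 7 − 6
1 = −43000 + 6143·7
So 7·6143 ≡ 1 (mod 43000), hence d = 6143.

6143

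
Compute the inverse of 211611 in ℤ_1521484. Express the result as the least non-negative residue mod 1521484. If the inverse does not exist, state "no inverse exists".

Apply the Euclidean algorithm to 1521484 and 211611:
1521484 = 7*211611 + 40207
211611 = 5*40207 + 10576
40207 = 3*10576 + 8479
10576 = 1*8479 + 2097
8479 = 4*2097 + 91
2097 = 23*91 + 4
91 = 22*4 + 3
4 = 1*3 + 1
3 = 3*1 + 0
gcd = 1, so the inverse exists. Back-substitute:
1 = 4 − 3
1 = −91 + 23·4
1 = 23·2097 − 530·91
1 = −530·8479 + 2143·2097
1 = 2143·10576 − 2673·8479
1 = −2673·40207 + 10162·10576
1 = 10162·211611 − 53483·40207
1 = −53483·1521484 + 384543·211611
So 211611·384543 ≡ 1 (mod 1521484).

384543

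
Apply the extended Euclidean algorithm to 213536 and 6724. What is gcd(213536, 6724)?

4

Euclidean algorithm:
213536 = 31·6724 + 5092
6724 = 1·5092 + 1632
5092 = 3·1632 + 196
1632 = 8·196 + 64
196 = 3·64 + 4
64 = 16·4 + 0
gcd(213536, 6724) = 4.
Back-substituting:
4 = 196 − 3·64
4 = −3·1632 + 25·196
4 = 25·5092 − 78·1632
4 = −78·6724 + 103·5092
4 = 103·213536 − 3271·6724
So 4 = (103)·213536 + (-3271)·6724.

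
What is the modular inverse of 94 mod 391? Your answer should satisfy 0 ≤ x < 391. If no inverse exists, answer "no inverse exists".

Run Euclid on (391, 94):
391 = 4·94 + 15
94 = 6·15 + 4
15 = 3·4 + 3
4 = 1·3 + 1
3 = 3·1 + 0
gcd = 1, so the inverse exists. Back-substitute:
1 = 4 − 3
1 = −15 + 4·4
1 = 4·94 − 25·15
1 = −25·391 + 104·94
So 94·104 ≡ 1 (mod 391).

104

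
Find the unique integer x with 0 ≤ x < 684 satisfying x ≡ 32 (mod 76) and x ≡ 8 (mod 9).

260

Write x = 32 + 76·k. Then 76·k ≡ 8 − 32 ≡ 3 (mod 9).
Need 76⁻¹ mod 9. Extended Euclid on (9, 4):
9 = 2*4 + 1
4 = 4*1 + 0
Back-substitute:
1 = 9 − 2·4
76⁻¹ ≡ 7 (mod 9), so k ≡ 7·3 ≡ 3 (mod 9).
x = 32 + 76·3 = 260.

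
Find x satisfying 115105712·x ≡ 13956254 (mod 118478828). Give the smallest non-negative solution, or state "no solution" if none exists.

no solution

gcd(115105712, 118478828):
118478828 = 1·115105712 + 3373116
115105712 = 34·3373116 + 419768
3373116 = 8·419768 + 14972
419768 = 28·14972 + 552
14972 = 27·552 + 68
552 = 8·68 + 8
68 = 8·8 + 4
8 = 2·4 + 0
gcd = 4, but 4 ∤ 13956254, so the congruence has no solution.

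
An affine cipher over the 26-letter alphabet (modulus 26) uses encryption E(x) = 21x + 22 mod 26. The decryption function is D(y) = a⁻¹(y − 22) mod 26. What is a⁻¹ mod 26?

Extended Euclidean algorithm:
26 = 1*21 + 5
21 = 4*5 + 1
5 = 5*1 + 0
gcd = 1, so the inverse exists. Back-substitute:
1 = 21 − 4·5
1 = −4·26 + 5·21
So 21·5 ≡ 1 (mod 26).

5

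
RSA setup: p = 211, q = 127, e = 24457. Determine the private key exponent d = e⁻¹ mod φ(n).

φ(n) = (p−1)(q−1) = 210·126 = 26460.
Need d with 24457·d ≡ 1 (mod 26460). Apply the extended Euclidean algorithm:
26460 = 1×24457 + 2003
24457 = 12×2003 + 421
2003 = 4×421 + 319
421 = 1×319 + 102
319 = 3×102 + 13
102 = 7×13 + 11
13 = 1×11 + 2
11 = 5×2 + 1
2 = 2×1 + 0
Back-substitute:
1 = 11 − 5·2
1 = −5·13 + 6·11
1 = 6·102 − 47·13
1 = −47·319 + 147·102
1 = 147·421 − 194·319
1 = −194·2003 + 923·421
1 = 923·24457 − 11270·2003
1 = −11270·26460 + 12193·24457
So 24457·12193 ≡ 1 (mod 26460), hence d = 12193.

12193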